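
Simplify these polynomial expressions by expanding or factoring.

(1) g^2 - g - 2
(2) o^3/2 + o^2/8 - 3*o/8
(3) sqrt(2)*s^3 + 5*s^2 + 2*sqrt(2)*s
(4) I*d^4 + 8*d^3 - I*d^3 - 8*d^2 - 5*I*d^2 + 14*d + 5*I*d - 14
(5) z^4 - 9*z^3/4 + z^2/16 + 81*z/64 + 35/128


(1) = (g - 2)*(g + 1)
(2) = o*(o/2 + 1/2)*(o - 3/4)
(3) = s*(s + 2*sqrt(2))*(sqrt(2)*s + 1)
(4) = (d - 7*I)*(d - 2*I)*(d + I)*(I*d - I)
(5) = (z - 7/4)*(z - 5/4)*(z + 1/4)*(z + 1/2)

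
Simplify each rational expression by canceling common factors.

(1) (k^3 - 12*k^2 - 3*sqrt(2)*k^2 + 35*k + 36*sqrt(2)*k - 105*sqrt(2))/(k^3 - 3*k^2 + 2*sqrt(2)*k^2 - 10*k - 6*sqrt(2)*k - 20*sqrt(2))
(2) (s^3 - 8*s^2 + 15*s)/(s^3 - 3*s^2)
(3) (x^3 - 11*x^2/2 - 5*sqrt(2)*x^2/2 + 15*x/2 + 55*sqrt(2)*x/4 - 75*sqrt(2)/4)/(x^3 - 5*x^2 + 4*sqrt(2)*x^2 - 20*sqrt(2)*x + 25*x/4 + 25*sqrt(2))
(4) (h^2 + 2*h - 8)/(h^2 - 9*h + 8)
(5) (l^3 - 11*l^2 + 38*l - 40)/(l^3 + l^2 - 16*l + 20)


(1) = (k^2 + k*(-7 - 3*sqrt(2)) + 21*sqrt(2))/(k^2 + k*(2 + 2*sqrt(2)) + 4*sqrt(2))
(2) = (s - 5)/s
(3) = (16*x^2 + x*(-40*sqrt(2) - 48) + 120*sqrt(2))/(16*x^2 + x*(-40 + 64*sqrt(2)) - 160*sqrt(2))
(4) = (h^2 + 2*h - 8)/(h^2 - 9*h + 8)
(5) = (l^2 - 9*l + 20)/(l^2 + 3*l - 10)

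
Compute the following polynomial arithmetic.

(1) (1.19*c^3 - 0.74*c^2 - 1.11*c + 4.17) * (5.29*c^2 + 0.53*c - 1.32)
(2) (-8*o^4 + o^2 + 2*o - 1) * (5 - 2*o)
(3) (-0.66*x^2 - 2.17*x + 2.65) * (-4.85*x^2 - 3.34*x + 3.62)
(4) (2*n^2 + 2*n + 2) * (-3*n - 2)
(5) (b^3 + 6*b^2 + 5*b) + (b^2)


(1) = 6.2951*c^5 - 3.2839*c^4 - 7.8349*c^3 + 22.4478*c^2 + 3.6753*c - 5.5044
(2) = 16*o^5 - 40*o^4 - 2*o^3 + o^2 + 12*o - 5
(3) = 3.201*x^4 + 12.7289*x^3 - 7.9939*x^2 - 16.7064*x + 9.593
(4) = -6*n^3 - 10*n^2 - 10*n - 4
(5) = b^3 + 7*b^2 + 5*b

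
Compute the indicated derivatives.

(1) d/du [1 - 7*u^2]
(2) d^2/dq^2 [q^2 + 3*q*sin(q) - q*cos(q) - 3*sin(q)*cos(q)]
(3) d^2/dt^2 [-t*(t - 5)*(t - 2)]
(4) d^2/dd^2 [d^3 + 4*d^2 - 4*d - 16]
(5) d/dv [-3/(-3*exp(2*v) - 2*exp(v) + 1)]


(1) = -14*u
(2) = -3*q*sin(q) + q*cos(q) + 2*sin(q) + 6*sin(2*q) + 6*cos(q) + 2
(3) = 14 - 6*t
(4) = 6*d + 8
(5) = (-18*exp(v) - 6)*exp(v)/(3*exp(2*v) + 2*exp(v) - 1)^2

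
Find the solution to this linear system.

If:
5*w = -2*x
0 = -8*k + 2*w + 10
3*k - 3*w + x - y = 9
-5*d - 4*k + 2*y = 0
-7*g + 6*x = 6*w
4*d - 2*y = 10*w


Then:
d = -236/89
g = 57/89
k = 213/178
w = -19/89
x = 95/178
y = -377/89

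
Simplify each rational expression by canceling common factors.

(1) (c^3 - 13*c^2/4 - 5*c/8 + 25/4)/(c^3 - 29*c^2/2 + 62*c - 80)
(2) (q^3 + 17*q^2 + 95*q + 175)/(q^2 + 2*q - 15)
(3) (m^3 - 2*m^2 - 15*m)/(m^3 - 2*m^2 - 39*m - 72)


(1) = (4*c^2 - 3*c - 10)/(4*c^2 - 48*c + 128)
(2) = (q^2 + 12*q + 35)/(q - 3)
(3) = (m^2 - 5*m)/(m^2 - 5*m - 24)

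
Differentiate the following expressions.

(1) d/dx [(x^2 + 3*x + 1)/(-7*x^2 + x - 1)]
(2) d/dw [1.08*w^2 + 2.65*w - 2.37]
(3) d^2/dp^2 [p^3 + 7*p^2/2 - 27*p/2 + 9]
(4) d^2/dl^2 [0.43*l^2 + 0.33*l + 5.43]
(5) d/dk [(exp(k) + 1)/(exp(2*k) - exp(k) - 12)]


(1) = 2*(11*x^2 + 6*x - 2)/(49*x^4 - 14*x^3 + 15*x^2 - 2*x + 1)
(2) = 2.16*w + 2.65
(3) = 6*p + 7
(4) = 0.860000000000000
(5) = (-(exp(k) + 1)*(2*exp(k) - 1) + exp(2*k) - exp(k) - 12)*exp(k)/(-exp(2*k) + exp(k) + 12)^2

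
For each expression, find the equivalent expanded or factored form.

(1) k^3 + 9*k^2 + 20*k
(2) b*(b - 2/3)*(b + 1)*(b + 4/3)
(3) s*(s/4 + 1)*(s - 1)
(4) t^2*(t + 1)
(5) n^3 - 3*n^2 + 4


(1) = k*(k + 4)*(k + 5)
(2) = b^4 + 5*b^3/3 - 2*b^2/9 - 8*b/9
(3) = s^3/4 + 3*s^2/4 - s
(4) = t^3 + t^2
(5) = (n - 2)^2*(n + 1)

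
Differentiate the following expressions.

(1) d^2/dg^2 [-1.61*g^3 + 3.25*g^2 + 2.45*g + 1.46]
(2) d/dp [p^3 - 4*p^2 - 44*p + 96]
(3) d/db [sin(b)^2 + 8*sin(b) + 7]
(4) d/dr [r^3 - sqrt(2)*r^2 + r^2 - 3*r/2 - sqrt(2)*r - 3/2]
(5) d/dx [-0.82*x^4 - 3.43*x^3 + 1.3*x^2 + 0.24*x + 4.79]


(1) = 6.5 - 9.66*g
(2) = 3*p^2 - 8*p - 44
(3) = 2*(sin(b) + 4)*cos(b)
(4) = 3*r^2 - 2*sqrt(2)*r + 2*r - 3/2 - sqrt(2)
(5) = -3.28*x^3 - 10.29*x^2 + 2.6*x + 0.24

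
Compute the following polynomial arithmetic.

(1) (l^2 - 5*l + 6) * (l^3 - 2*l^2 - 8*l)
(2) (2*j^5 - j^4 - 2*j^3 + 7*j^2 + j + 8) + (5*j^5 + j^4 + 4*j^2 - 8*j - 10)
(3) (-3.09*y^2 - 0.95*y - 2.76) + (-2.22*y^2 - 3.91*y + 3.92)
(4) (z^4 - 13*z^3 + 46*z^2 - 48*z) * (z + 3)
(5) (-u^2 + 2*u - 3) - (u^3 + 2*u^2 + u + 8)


(1) = l^5 - 7*l^4 + 8*l^3 + 28*l^2 - 48*l
(2) = 7*j^5 - 2*j^3 + 11*j^2 - 7*j - 2
(3) = -5.31*y^2 - 4.86*y + 1.16
(4) = z^5 - 10*z^4 + 7*z^3 + 90*z^2 - 144*z
(5) = -u^3 - 3*u^2 + u - 11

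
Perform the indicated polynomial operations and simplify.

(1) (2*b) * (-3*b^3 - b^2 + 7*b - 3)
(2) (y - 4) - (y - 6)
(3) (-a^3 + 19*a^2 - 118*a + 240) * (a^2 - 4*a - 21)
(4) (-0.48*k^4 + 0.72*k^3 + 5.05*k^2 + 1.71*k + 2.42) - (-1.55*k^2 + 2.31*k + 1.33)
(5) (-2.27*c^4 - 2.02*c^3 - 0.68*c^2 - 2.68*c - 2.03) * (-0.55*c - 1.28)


(1) = -6*b^4 - 2*b^3 + 14*b^2 - 6*b
(2) = 2
(3) = -a^5 + 23*a^4 - 173*a^3 + 313*a^2 + 1518*a - 5040
(4) = -0.48*k^4 + 0.72*k^3 + 6.6*k^2 - 0.6*k + 1.09
(5) = 1.2485*c^5 + 4.0166*c^4 + 2.9596*c^3 + 2.3444*c^2 + 4.5469*c + 2.5984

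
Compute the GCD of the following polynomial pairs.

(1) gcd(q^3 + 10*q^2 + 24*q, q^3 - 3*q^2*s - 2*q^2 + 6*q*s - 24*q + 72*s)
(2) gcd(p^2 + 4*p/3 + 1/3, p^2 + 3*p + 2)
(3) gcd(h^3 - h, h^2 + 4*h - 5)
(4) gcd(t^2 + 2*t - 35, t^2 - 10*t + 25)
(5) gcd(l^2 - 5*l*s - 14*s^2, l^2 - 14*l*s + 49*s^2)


(1) = q + 4
(2) = gcd((p + 1/3)*(p + 1), (p + 1)*(p + 2)) = p + 1
(3) = h - 1
(4) = t - 5
(5) = -l + 7*s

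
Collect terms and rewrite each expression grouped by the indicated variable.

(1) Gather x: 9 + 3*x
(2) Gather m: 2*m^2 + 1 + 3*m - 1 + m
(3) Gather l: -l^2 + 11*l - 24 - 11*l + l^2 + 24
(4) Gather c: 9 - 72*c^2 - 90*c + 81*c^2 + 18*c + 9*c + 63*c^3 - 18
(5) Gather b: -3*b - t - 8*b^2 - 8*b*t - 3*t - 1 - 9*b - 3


(1) = 3*x + 9
(2) = 2*m^2 + 4*m
(3) = 0
(4) = 63*c^3 + 9*c^2 - 63*c - 9
(5) = -8*b^2 + b*(-8*t - 12) - 4*t - 4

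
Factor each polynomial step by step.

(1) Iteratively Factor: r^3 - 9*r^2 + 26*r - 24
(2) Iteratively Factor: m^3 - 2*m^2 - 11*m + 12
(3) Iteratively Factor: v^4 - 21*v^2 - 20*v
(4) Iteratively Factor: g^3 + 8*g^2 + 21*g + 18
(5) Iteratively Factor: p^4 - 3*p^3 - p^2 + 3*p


(1) = (r - 3)*(r^2 - 6*r + 8) = (r - 4)*(r - 3)*(r - 2)
(2) = (m + 3)*(m^2 - 5*m + 4) = (m - 1)*(m + 3)*(m - 4)
(3) = (v)*(v^3 - 21*v - 20) = v*(v + 4)*(v^2 - 4*v - 5) = v*(v - 5)*(v + 4)*(v + 1)
(4) = (g + 3)*(g^2 + 5*g + 6) = (g + 3)^2*(g + 2)
(5) = (p - 3)*(p^3 - p) = p*(p - 3)*(p^2 - 1) = p*(p - 3)*(p + 1)*(p - 1)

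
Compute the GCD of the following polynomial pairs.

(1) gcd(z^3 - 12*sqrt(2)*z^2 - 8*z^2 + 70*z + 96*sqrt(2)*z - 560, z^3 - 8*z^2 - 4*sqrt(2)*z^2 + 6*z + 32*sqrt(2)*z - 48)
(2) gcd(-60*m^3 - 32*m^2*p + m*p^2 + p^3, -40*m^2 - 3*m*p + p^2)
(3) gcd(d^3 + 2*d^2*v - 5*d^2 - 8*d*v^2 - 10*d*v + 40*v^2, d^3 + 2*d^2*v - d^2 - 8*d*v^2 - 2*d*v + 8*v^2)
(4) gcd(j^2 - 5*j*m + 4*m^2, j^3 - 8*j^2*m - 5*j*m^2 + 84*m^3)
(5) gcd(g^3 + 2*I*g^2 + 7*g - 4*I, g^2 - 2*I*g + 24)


(1) = z - 8
(2) = gcd((-6*m + p)*(2*m + p)*(5*m + p), (-8*m + p)*(5*m + p)) = 5*m + p
(3) = -d^2 - 2*d*v + 8*v^2
(4) = gcd((j - 4*m)*(j - m), (j - 7*m)*(j - 4*m)*(j + 3*m)) = j - 4*m
(5) = gcd((g - I)^2*(g + 4*I), (g - 6*I)*(g + 4*I)) = g + 4*I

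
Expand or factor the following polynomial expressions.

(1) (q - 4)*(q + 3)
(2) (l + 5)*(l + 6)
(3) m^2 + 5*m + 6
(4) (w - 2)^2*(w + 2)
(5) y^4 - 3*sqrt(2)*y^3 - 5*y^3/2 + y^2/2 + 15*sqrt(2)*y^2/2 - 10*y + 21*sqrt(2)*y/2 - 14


(1) = q^2 - q - 12
(2) = l^2 + 11*l + 30
(3) = (m + 2)*(m + 3)
(4) = w^3 - 2*w^2 - 4*w + 8
(5) = (y - 7/2)*(y + 1)*(y - 2*sqrt(2))*(y - sqrt(2))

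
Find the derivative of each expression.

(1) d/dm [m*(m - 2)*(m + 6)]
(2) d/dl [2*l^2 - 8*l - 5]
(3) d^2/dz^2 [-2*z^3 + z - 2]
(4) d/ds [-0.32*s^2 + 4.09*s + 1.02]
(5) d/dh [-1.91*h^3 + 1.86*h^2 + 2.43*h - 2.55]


(1) = 3*m^2 + 8*m - 12
(2) = 4*l - 8
(3) = -12*z
(4) = 4.09 - 0.64*s
(5) = -5.73*h^2 + 3.72*h + 2.43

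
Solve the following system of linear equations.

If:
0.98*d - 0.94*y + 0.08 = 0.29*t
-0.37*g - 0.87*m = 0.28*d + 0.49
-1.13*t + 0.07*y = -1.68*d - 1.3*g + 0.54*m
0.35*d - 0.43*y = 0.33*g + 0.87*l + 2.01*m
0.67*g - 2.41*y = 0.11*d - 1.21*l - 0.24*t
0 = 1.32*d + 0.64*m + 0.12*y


Then:
d = 0.15
g = -0.56
l = 0.99
m = -0.38
t = -0.22
y = 0.31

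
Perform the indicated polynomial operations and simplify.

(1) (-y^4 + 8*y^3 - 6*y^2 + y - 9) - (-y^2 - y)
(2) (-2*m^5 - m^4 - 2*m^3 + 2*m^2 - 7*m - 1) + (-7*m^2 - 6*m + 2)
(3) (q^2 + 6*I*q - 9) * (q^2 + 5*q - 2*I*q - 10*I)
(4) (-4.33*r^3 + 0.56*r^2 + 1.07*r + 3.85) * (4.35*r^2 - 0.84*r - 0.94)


(1) = -y^4 + 8*y^3 - 5*y^2 + 2*y - 9
(2) = -2*m^5 - m^4 - 2*m^3 - 5*m^2 - 13*m + 1
(3) = q^4 + 5*q^3 + 4*I*q^3 + 3*q^2 + 20*I*q^2 + 15*q + 18*I*q + 90*I
(4) = -18.8355*r^5 + 6.0732*r^4 + 8.2543*r^3 + 15.3223*r^2 - 4.2398*r - 3.619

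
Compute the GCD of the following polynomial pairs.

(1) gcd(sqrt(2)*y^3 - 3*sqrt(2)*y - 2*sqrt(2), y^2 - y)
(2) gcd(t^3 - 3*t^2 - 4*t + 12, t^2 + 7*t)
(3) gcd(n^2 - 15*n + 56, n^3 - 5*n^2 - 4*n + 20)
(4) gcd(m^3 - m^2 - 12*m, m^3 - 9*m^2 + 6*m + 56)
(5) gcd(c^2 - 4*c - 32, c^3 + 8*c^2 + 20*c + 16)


(1) = 1
(2) = 1
(3) = 1
(4) = m - 4
(5) = gcd((c - 8)*(c + 4), (c + 2)^2*(c + 4)) = c + 4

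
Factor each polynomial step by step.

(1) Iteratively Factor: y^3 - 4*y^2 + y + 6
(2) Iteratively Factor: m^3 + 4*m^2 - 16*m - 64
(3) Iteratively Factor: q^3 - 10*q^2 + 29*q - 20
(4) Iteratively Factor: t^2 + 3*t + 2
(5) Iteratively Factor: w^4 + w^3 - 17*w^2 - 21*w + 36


(1) = (y - 3)*(y^2 - y - 2) = (y - 3)*(y - 2)*(y + 1)
(2) = (m + 4)*(m^2 - 16) = (m + 4)^2*(m - 4)
(3) = (q - 1)*(q^2 - 9*q + 20) = (q - 5)*(q - 1)*(q - 4)
(4) = (t + 2)*(t + 1)
(5) = (w + 3)*(w^3 - 2*w^2 - 11*w + 12) = (w - 4)*(w + 3)*(w^2 + 2*w - 3) = (w - 4)*(w - 1)*(w + 3)*(w + 3)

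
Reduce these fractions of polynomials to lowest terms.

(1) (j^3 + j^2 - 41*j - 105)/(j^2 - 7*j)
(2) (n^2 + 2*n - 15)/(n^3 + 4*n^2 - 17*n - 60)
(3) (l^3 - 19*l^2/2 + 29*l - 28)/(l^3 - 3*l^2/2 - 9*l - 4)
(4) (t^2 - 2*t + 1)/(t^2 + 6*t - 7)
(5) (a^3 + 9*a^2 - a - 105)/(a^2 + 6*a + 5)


(1) = (j^2 + 8*j + 15)/j
(2) = (n - 3)/(n^2 - n - 12)
(3) = (2*l^2 - 11*l + 14)/(2*l^2 + 5*l + 2)
(4) = (t - 1)/(t + 7)
(5) = (a^2 + 4*a - 21)/(a + 1)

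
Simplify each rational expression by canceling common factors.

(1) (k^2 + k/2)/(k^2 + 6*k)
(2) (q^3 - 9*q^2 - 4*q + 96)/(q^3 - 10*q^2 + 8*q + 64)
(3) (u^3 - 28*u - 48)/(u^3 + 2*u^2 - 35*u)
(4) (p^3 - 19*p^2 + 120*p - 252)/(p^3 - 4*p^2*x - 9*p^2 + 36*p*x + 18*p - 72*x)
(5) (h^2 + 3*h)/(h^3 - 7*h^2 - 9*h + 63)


(1) = (2*k + 1)/(2*k + 12)
(2) = (q + 3)/(q + 2)
(3) = (u^3 - 28*u - 48)/(u^3 + 2*u^2 - 35*u)
(4) = (-p^2 + 13*p - 42)/(-p^2 + 4*p*x + 3*p - 12*x)
(5) = h/(h^2 - 10*h + 21)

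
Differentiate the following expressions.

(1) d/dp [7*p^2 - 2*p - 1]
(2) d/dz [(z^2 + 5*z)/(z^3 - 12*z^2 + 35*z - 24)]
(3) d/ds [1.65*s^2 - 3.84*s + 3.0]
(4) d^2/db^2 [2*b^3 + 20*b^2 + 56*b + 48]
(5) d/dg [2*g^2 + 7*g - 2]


(1) = 14*p - 2
(2) = (-z^4 - 10*z^3 + 95*z^2 - 48*z - 120)/(z^6 - 24*z^5 + 214*z^4 - 888*z^3 + 1801*z^2 - 1680*z + 576)
(3) = 3.3*s - 3.84
(4) = 12*b + 40
(5) = 4*g + 7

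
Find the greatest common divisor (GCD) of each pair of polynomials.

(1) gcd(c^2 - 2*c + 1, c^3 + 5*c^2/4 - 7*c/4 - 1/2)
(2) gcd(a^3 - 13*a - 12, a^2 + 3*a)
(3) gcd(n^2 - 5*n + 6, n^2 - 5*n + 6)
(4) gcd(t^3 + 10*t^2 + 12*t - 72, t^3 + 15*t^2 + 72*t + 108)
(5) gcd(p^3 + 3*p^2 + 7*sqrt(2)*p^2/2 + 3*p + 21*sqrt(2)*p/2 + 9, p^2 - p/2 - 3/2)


(1) = c - 1
(2) = a + 3
(3) = n^2 - 5*n + 6
(4) = t^2 + 12*t + 36
(5) = 1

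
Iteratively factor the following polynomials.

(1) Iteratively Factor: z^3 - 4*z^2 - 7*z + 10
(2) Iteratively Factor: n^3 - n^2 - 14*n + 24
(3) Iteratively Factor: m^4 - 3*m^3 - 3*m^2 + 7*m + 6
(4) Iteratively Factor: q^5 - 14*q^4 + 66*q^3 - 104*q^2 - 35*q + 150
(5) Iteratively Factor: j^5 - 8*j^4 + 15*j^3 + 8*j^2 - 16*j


(1) = (z + 2)*(z^2 - 6*z + 5) = (z - 1)*(z + 2)*(z - 5)
(2) = (n - 3)*(n^2 + 2*n - 8) = (n - 3)*(n - 2)*(n + 4)
(3) = (m - 3)*(m^3 - 3*m - 2) = (m - 3)*(m - 2)*(m^2 + 2*m + 1) = (m - 3)*(m - 2)*(m + 1)*(m + 1)
(4) = (q - 5)*(q^4 - 9*q^3 + 21*q^2 + q - 30) = (q - 5)*(q + 1)*(q^3 - 10*q^2 + 31*q - 30) = (q - 5)*(q - 2)*(q + 1)*(q^2 - 8*q + 15) = (q - 5)^2*(q - 2)*(q + 1)*(q - 3)
(5) = (j - 1)*(j^4 - 7*j^3 + 8*j^2 + 16*j) = (j - 4)*(j - 1)*(j^3 - 3*j^2 - 4*j) = (j - 4)^2*(j - 1)*(j^2 + j) = j*(j - 4)^2*(j - 1)*(j + 1)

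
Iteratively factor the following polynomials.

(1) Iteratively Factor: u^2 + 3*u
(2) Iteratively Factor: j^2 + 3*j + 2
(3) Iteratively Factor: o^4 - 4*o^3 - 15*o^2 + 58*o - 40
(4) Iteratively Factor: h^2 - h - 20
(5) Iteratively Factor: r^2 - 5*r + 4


(1) = (u + 3)*(u)
(2) = (j + 1)*(j + 2)
(3) = (o - 1)*(o^3 - 3*o^2 - 18*o + 40) = (o - 5)*(o - 1)*(o^2 + 2*o - 8) = (o - 5)*(o - 2)*(o - 1)*(o + 4)
(4) = (h - 5)*(h + 4)
(5) = (r - 4)*(r - 1)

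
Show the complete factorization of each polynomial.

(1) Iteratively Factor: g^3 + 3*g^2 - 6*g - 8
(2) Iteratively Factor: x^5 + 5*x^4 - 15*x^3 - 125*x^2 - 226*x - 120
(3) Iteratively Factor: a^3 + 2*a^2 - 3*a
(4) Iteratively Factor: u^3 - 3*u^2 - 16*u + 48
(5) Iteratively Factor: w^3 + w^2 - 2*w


(1) = (g + 4)*(g^2 - g - 2) = (g - 2)*(g + 4)*(g + 1)
(2) = (x + 4)*(x^4 + x^3 - 19*x^2 - 49*x - 30) = (x + 2)*(x + 4)*(x^3 - x^2 - 17*x - 15) = (x + 1)*(x + 2)*(x + 4)*(x^2 - 2*x - 15) = (x + 1)*(x + 2)*(x + 3)*(x + 4)*(x - 5)
(3) = (a)*(a^2 + 2*a - 3) = a*(a - 1)*(a + 3)
(4) = (u - 4)*(u^2 + u - 12) = (u - 4)*(u - 3)*(u + 4)
(5) = (w + 2)*(w^2 - w) = w*(w + 2)*(w - 1)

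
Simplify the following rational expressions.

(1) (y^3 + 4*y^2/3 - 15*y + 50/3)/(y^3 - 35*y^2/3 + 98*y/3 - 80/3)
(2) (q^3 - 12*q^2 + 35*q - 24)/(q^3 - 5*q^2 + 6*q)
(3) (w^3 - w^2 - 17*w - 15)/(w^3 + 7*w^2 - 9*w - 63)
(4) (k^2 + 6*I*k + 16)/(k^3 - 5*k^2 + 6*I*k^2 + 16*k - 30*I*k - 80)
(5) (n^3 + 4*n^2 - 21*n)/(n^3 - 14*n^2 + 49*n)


(1) = (y + 5)/(y - 8)
(2) = (q^2 - 9*q + 8)/(q^2 - 2*q)
(3) = (w^2 - 4*w - 5)/(w^2 + 4*w - 21)
(4) = 1/(k - 5)
(5) = (n^2 + 4*n - 21)/(n^2 - 14*n + 49)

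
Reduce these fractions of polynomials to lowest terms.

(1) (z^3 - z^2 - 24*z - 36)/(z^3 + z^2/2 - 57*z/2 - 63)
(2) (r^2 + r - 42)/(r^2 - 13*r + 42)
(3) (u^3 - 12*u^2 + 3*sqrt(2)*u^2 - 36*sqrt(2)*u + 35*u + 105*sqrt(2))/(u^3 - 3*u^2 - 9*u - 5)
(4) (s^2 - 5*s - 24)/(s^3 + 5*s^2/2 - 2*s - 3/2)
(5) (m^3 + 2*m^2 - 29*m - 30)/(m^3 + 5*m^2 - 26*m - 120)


(1) = (2*z + 4)/(2*z + 7)
(2) = (r + 7)/(r - 7)
(3) = (u^2 + u*(-7 + 3*sqrt(2)) - 21*sqrt(2))/(u^2 + 2*u + 1)
(4) = (2*s - 16)/(2*s^2 - s - 1)
(5) = (m + 1)/(m + 4)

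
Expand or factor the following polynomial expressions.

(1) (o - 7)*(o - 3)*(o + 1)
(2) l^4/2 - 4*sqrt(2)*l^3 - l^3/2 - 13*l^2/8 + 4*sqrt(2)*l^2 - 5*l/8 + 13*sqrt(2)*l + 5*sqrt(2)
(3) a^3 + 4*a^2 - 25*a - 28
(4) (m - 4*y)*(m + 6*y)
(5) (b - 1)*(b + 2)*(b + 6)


(1) = o^3 - 9*o^2 + 11*o + 21
(2) = (l/2 + 1/2)*(l - 5/2)*(l + 1/2)*(l - 8*sqrt(2))
(3) = (a - 4)*(a + 1)*(a + 7)
(4) = m^2 + 2*m*y - 24*y^2
(5) = b^3 + 7*b^2 + 4*b - 12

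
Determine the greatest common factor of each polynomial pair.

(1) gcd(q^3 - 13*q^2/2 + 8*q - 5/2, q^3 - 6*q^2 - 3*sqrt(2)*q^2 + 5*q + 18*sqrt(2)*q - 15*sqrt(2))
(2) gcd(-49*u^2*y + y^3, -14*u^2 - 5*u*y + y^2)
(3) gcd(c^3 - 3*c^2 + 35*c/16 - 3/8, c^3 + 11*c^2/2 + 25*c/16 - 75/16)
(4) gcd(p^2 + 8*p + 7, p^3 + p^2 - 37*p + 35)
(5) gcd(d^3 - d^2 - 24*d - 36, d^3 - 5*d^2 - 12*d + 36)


(1) = q^2 - 6*q + 5
(2) = -7*u + y
(3) = c - 3/4
(4) = p + 7
(5) = gcd((d - 6)*(d + 2)*(d + 3), (d - 6)*(d - 2)*(d + 3)) = d^2 - 3*d - 18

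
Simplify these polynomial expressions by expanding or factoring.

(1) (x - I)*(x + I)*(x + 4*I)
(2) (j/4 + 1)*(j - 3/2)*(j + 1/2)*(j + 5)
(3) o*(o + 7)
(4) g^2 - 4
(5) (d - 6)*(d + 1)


(1) = x^3 + 4*I*x^2 + x + 4*I
(2) = j^4/4 + 2*j^3 + 41*j^2/16 - 107*j/16 - 15/4
(3) = o^2 + 7*o
(4) = (g - 2)*(g + 2)
(5) = d^2 - 5*d - 6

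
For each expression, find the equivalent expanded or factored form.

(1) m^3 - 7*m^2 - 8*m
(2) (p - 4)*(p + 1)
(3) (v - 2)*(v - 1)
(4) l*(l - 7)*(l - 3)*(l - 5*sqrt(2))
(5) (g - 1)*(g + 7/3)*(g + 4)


(1) = m*(m - 8)*(m + 1)
(2) = p^2 - 3*p - 4
(3) = v^2 - 3*v + 2
(4) = l^4 - 10*l^3 - 5*sqrt(2)*l^3 + 21*l^2 + 50*sqrt(2)*l^2 - 105*sqrt(2)*l
(5) = g^3 + 16*g^2/3 + 3*g - 28/3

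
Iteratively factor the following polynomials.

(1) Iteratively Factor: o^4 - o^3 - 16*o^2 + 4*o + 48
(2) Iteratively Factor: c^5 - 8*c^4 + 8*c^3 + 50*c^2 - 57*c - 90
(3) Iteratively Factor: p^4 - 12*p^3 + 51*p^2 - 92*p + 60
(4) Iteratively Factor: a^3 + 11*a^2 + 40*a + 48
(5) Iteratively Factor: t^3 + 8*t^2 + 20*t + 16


(1) = (o - 2)*(o^3 + o^2 - 14*o - 24) = (o - 4)*(o - 2)*(o^2 + 5*o + 6) = (o - 4)*(o - 2)*(o + 2)*(o + 3)
(2) = (c - 3)*(c^4 - 5*c^3 - 7*c^2 + 29*c + 30) = (c - 3)^2*(c^3 - 2*c^2 - 13*c - 10) = (c - 5)*(c - 3)^2*(c^2 + 3*c + 2) = (c - 5)*(c - 3)^2*(c + 2)*(c + 1)
(3) = (p - 3)*(p^3 - 9*p^2 + 24*p - 20) = (p - 3)*(p - 2)*(p^2 - 7*p + 10) = (p - 5)*(p - 3)*(p - 2)*(p - 2)
(4) = (a + 4)*(a^2 + 7*a + 12) = (a + 4)^2*(a + 3)
(5) = (t + 4)*(t^2 + 4*t + 4) = (t + 2)*(t + 4)*(t + 2)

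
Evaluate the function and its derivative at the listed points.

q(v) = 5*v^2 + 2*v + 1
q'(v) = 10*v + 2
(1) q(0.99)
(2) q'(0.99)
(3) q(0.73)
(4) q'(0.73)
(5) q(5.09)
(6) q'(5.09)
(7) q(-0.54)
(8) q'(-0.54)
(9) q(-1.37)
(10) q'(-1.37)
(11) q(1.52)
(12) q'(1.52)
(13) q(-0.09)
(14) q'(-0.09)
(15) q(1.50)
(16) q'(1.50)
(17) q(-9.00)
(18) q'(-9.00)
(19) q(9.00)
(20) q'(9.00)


(1) = 7.88
(2) = 11.90
(3) = 5.12
(4) = 9.30
(5) = 140.72
(6) = 52.90
(7) = 1.38
(8) = -3.40
(9) = 7.64
(10) = -11.70
(11) = 15.59
(12) = 17.20
(13) = 0.86
(14) = 1.10
(15) = 15.25
(16) = 17.00
(17) = 388.00
(18) = -88.00
(19) = 424.00
(20) = 92.00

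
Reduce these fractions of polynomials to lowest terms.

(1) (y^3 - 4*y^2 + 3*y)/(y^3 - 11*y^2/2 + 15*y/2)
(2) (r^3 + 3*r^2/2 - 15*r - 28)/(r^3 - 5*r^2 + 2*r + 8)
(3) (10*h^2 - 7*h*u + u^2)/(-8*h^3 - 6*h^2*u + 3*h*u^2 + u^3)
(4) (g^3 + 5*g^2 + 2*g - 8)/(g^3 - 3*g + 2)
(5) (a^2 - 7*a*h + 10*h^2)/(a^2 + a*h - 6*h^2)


(1) = (2*y - 2)/(2*y - 5)
(2) = (2*r^2 + 11*r + 14)/(2*r^2 - 2*r - 4)
(3) = (-5*h + u)/(4*h^2 + 5*h*u + u^2)
(4) = (g + 4)/(g - 1)
(5) = (a - 5*h)/(a + 3*h)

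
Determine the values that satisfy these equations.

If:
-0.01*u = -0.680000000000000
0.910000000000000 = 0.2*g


Then:
g = 4.55
u = 68.00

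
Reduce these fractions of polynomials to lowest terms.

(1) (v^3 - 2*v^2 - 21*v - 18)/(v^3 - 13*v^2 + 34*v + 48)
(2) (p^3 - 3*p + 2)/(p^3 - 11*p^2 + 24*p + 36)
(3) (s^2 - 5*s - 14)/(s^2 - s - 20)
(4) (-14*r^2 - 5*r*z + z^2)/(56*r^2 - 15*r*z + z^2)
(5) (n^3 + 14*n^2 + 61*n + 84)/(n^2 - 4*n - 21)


(1) = (v + 3)/(v - 8)
(2) = (p^3 - 3*p + 2)/(p^3 - 11*p^2 + 24*p + 36)
(3) = (s^2 - 5*s - 14)/(s^2 - s - 20)
(4) = (2*r + z)/(-8*r + z)
(5) = (n^2 + 11*n + 28)/(n - 7)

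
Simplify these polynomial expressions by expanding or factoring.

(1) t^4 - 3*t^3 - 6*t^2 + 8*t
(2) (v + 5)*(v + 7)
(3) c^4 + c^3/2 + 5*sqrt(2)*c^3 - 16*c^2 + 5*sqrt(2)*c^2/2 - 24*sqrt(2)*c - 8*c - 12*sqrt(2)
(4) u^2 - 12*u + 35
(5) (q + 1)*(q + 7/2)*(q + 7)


(1) = t*(t - 4)*(t - 1)*(t + 2)
(2) = v^2 + 12*v + 35
(3) = (c + 1/2)*(c - 2*sqrt(2))*(c + sqrt(2))*(c + 6*sqrt(2))
(4) = (u - 7)*(u - 5)
(5) = q^3 + 23*q^2/2 + 35*q + 49/2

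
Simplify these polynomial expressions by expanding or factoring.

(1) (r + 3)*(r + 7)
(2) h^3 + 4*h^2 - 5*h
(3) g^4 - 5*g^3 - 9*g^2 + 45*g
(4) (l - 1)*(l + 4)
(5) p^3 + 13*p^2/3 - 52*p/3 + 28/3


(1) = r^2 + 10*r + 21
(2) = h*(h - 1)*(h + 5)
(3) = g*(g - 5)*(g - 3)*(g + 3)
(4) = l^2 + 3*l - 4
(5) = (p - 2)*(p - 2/3)*(p + 7)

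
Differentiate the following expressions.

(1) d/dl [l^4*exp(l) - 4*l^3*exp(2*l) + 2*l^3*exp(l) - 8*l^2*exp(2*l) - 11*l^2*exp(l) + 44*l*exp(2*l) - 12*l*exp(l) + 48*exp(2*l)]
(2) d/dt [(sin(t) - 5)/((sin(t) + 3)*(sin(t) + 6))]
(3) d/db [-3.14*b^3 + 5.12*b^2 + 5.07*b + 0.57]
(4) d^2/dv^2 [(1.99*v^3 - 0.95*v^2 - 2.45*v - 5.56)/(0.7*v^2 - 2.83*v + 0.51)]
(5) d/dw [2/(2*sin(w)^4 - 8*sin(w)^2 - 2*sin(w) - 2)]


(1) = (l^4 - 8*l^3*exp(l) + 6*l^3 - 28*l^2*exp(l) - 5*l^2 + 72*l*exp(l) - 34*l + 140*exp(l) - 12)*exp(l)
(2) = (10*sin(t) + cos(t)^2 + 62)*cos(t)/((sin(t) + 3)^2*(sin(t) + 6)^2)
(3) = -9.42*b^2 + 10.24*b + 5.07
(4) = (24.289662*v^3 - 31.544502*v^2 + 74.439654*v - 92.655488)/(0.343*v^6 - 4.1601*v^5 + 17.56839*v^4 - 28.727047*v^3 + 12.799827*v^2 - 2.208249*v + 0.132651)
(5) = (5*sin(w) + sin(3*w) + 1)*cos(w)/(-sin(w)^4 + 4*sin(w)^2 + sin(w) + 1)^2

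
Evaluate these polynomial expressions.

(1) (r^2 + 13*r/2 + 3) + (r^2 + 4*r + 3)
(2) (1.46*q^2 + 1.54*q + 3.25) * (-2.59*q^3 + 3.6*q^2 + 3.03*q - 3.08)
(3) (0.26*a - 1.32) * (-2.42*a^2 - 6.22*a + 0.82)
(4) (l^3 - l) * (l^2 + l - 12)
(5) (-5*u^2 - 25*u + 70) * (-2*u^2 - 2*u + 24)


(1) = 2*r^2 + 21*r/2 + 6
(2) = -3.7814*q^5 + 1.2674*q^4 + 1.5503*q^3 + 11.8694*q^2 + 5.1043*q - 10.01
(3) = -0.6292*a^3 + 1.5772*a^2 + 8.4236*a - 1.0824
(4) = l^5 + l^4 - 13*l^3 - l^2 + 12*l
(5) = 10*u^4 + 60*u^3 - 210*u^2 - 740*u + 1680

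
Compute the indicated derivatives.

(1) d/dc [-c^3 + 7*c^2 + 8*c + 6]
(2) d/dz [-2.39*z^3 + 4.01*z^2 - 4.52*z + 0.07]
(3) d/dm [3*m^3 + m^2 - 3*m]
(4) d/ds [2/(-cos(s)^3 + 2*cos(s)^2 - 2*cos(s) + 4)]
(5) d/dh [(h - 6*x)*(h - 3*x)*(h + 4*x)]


(1) = -3*c^2 + 14*c + 8
(2) = -7.17*z^2 + 8.02*z - 4.52
(3) = 9*m^2 + 2*m - 3
(4) = 2*(-3*cos(s)^2 + 4*cos(s) - 2)*sin(s)/((sin(s)^2 - 3)^2*(cos(s) - 2)^2)
(5) = 3*h^2 - 10*h*x - 18*x^2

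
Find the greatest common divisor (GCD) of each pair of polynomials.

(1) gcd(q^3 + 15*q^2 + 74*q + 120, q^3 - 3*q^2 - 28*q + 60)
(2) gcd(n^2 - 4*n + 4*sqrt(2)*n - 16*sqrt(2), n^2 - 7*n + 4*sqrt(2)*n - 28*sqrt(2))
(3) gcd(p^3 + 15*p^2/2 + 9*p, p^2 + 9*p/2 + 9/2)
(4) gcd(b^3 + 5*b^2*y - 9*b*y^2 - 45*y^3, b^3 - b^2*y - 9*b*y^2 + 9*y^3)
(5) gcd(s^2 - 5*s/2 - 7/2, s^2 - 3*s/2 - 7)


(1) = gcd((q + 4)*(q + 5)*(q + 6), (q - 6)*(q - 2)*(q + 5)) = q + 5
(2) = n + 4*sqrt(2)
(3) = p + 3/2
(4) = gcd((b - 3*y)*(b + 3*y)*(b + 5*y), (b - 3*y)*(b - y)*(b + 3*y)) = -b^2 + 9*y^2
(5) = gcd((s - 7/2)*(s + 1), (s - 7/2)*(s + 2)) = s - 7/2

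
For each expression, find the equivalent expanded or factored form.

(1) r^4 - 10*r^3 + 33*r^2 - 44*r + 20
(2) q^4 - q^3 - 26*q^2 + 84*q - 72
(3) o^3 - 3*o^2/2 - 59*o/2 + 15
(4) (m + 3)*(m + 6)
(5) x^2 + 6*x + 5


(1) = (r - 5)*(r - 2)^2*(r - 1)
(2) = (q - 3)*(q - 2)^2*(q + 6)
(3) = (o - 6)*(o - 1/2)*(o + 5)
(4) = m^2 + 9*m + 18
(5) = (x + 1)*(x + 5)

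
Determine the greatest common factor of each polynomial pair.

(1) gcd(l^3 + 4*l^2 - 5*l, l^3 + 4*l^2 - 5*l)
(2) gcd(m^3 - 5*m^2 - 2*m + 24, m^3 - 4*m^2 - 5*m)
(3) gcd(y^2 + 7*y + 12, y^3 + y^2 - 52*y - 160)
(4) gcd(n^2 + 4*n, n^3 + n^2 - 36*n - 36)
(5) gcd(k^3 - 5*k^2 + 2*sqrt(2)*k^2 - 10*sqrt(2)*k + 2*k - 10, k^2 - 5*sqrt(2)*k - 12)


(1) = l^3 + 4*l^2 - 5*l
(2) = 1
(3) = y + 4
(4) = 1
(5) = gcd((k - 5)*(k + sqrt(2))^2, (k - 6*sqrt(2))*(k + sqrt(2))) = k + sqrt(2)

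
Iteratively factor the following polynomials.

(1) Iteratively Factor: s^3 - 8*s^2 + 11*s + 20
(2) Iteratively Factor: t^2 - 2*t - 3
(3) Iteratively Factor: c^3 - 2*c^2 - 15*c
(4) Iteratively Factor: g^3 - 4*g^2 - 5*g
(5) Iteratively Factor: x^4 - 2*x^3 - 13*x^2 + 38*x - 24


(1) = (s - 4)*(s^2 - 4*s - 5) = (s - 5)*(s - 4)*(s + 1)
(2) = (t - 3)*(t + 1)
(3) = (c + 3)*(c^2 - 5*c) = c*(c + 3)*(c - 5)
(4) = (g - 5)*(g^2 + g) = g*(g - 5)*(g + 1)
(5) = (x - 1)*(x^3 - x^2 - 14*x + 24) = (x - 2)*(x - 1)*(x^2 + x - 12) = (x - 3)*(x - 2)*(x - 1)*(x + 4)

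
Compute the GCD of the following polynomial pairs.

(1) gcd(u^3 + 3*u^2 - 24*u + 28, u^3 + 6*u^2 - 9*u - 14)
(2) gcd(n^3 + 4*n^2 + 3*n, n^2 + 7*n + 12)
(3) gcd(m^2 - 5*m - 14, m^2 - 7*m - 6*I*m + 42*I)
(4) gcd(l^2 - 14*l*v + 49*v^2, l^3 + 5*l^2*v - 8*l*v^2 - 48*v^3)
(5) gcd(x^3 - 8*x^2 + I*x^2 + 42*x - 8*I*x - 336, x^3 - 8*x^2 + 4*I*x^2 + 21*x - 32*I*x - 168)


(1) = gcd((u - 2)^2*(u + 7), (u - 2)*(u + 1)*(u + 7)) = u^2 + 5*u - 14
(2) = n + 3
(3) = gcd((m - 7)*(m + 2), (m - 7)*(m - 6*I)) = m - 7
(4) = 1
(5) = x^2 + x*(-8 + 7*I) - 56*I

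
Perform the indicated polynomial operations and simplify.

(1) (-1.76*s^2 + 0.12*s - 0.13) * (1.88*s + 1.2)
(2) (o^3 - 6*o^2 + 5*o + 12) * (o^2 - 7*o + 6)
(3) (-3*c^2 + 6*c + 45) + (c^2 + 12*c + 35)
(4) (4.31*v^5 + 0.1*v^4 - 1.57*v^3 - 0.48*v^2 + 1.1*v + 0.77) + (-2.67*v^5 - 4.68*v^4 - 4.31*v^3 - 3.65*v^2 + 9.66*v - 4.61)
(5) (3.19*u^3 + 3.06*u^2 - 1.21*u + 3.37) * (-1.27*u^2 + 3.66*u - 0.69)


(1) = -3.3088*s^3 - 1.8864*s^2 - 0.1004*s - 0.156
(2) = o^5 - 13*o^4 + 53*o^3 - 59*o^2 - 54*o + 72
(3) = -2*c^2 + 18*c + 80
(4) = 1.64*v^5 - 4.58*v^4 - 5.88*v^3 - 4.13*v^2 + 10.76*v - 3.84
(5) = -4.0513*u^5 + 7.7892*u^4 + 10.5352*u^3 - 10.8199*u^2 + 13.1691*u - 2.3253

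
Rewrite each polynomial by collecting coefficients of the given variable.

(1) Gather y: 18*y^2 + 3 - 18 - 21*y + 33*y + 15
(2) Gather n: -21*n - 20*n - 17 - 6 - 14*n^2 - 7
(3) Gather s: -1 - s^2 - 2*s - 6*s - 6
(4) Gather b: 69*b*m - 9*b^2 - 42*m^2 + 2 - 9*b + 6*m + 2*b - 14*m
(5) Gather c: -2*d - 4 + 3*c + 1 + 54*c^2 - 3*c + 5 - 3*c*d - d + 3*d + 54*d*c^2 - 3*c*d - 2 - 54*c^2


(1) = 18*y^2 + 12*y
(2) = -14*n^2 - 41*n - 30
(3) = -s^2 - 8*s - 7
(4) = -9*b^2 + b*(69*m - 7) - 42*m^2 - 8*m + 2
(5) = 54*c^2*d - 6*c*d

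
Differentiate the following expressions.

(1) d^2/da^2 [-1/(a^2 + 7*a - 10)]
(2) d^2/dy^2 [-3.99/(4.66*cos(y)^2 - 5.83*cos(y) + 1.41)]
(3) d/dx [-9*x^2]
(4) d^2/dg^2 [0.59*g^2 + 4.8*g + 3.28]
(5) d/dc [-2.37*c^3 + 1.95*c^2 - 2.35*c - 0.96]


(1) = 2*(a^2 + 7*a - (2*a + 7)^2 - 10)/(a^2 + 7*a - 10)^3
(2) = (346.580976*(1 - cos(y)^2)^2 - 325.198566*cos(y)^3 + 204.039423*cos(y)^2 + 683.196129*cos(y) - 565.37901)/(4.66*cos(y)^2 - 5.83*cos(y) + 1.41)^3
(3) = -18*x
(4) = 1.18000000000000
(5) = -7.11*c^2 + 3.9*c - 2.35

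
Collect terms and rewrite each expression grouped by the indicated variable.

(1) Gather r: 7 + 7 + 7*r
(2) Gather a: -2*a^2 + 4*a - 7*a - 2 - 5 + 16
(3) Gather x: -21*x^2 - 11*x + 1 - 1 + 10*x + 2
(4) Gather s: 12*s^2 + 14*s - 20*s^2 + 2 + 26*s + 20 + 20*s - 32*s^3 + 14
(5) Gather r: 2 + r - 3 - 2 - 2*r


(1) = 7*r + 14
(2) = -2*a^2 - 3*a + 9
(3) = -21*x^2 - x + 2
(4) = -32*s^3 - 8*s^2 + 60*s + 36
(5) = -r - 3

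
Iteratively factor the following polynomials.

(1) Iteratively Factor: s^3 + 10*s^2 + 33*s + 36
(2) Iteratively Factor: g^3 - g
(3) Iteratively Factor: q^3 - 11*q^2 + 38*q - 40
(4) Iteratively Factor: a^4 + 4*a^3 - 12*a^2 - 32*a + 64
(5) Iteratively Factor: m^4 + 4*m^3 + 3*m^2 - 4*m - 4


(1) = (s + 3)*(s^2 + 7*s + 12) = (s + 3)*(s + 4)*(s + 3)
(2) = (g)*(g^2 - 1) = g*(g - 1)*(g + 1)
(3) = (q - 5)*(q^2 - 6*q + 8) = (q - 5)*(q - 4)*(q - 2)
(4) = (a - 2)*(a^3 + 6*a^2 - 32) = (a - 2)*(a + 4)*(a^2 + 2*a - 8) = (a - 2)*(a + 4)^2*(a - 2)
(5) = (m + 2)*(m^3 + 2*m^2 - m - 2) = (m + 2)^2*(m^2 - 1) = (m - 1)*(m + 2)^2*(m + 1)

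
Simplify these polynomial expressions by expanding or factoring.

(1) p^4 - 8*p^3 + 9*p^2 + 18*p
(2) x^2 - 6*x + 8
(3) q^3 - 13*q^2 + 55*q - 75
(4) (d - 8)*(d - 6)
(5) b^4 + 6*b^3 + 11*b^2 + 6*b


(1) = p*(p - 6)*(p - 3)*(p + 1)
(2) = (x - 4)*(x - 2)
(3) = (q - 5)^2*(q - 3)
(4) = d^2 - 14*d + 48
(5) = b*(b + 1)*(b + 2)*(b + 3)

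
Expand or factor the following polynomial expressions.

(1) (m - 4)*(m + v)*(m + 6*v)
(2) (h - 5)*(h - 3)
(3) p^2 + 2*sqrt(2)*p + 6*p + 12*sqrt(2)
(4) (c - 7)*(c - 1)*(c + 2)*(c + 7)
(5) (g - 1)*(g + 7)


(1) = m^3 + 7*m^2*v - 4*m^2 + 6*m*v^2 - 28*m*v - 24*v^2
(2) = h^2 - 8*h + 15
(3) = (p + 6)*(p + 2*sqrt(2))
(4) = c^4 + c^3 - 51*c^2 - 49*c + 98
(5) = g^2 + 6*g - 7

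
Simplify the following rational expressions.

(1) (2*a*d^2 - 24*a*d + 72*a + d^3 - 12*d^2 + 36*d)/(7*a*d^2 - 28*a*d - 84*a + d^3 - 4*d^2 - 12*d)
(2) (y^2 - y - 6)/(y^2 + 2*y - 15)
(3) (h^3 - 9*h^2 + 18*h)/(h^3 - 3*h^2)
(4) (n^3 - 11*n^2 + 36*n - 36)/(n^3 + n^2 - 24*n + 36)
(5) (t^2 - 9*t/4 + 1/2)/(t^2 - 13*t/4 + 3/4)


(1) = (2*a*d - 12*a + d^2 - 6*d)/(7*a*d + 14*a + d^2 + 2*d)
(2) = (y + 2)/(y + 5)
(3) = (h - 6)/h
(4) = (n - 6)/(n + 6)
(5) = (t - 2)/(t - 3)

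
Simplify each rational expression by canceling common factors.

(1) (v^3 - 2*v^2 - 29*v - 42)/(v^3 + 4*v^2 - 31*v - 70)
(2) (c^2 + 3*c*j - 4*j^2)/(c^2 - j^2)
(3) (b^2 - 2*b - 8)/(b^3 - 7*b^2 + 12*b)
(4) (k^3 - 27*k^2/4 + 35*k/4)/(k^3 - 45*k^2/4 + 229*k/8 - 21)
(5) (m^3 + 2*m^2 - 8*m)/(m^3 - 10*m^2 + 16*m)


(1) = (v^2 - 4*v - 21)/(v^2 + 2*v - 35)
(2) = (c + 4*j)/(c + j)
(3) = (b + 2)/(b^2 - 3*b)
(4) = (2*k^2 - 10*k)/(2*k^2 - 19*k + 24)
(5) = (m + 4)/(m - 8)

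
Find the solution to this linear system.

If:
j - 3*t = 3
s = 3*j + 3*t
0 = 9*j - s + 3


Then:
j = -6/5
s = -39/5
t = -7/5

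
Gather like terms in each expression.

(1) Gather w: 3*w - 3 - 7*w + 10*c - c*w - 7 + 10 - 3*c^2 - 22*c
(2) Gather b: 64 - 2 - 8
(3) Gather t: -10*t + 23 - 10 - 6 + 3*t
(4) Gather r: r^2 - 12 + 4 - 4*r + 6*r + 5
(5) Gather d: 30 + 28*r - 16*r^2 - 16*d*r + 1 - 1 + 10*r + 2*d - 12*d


(1) = -3*c^2 - 12*c + w*(-c - 4)
(2) = 54
(3) = 7 - 7*t
(4) = r^2 + 2*r - 3
(5) = d*(-16*r - 10) - 16*r^2 + 38*r + 30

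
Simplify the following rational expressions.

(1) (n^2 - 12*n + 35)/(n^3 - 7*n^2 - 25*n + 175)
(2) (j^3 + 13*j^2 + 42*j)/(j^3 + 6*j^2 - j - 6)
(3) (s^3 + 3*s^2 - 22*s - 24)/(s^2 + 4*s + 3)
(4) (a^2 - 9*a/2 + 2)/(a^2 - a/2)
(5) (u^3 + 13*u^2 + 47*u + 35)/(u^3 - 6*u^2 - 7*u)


(1) = 1/(n + 5)
(2) = (j^2 + 7*j)/(j^2 - 1)
(3) = (s^2 + 2*s - 24)/(s + 3)
(4) = (a - 4)/a
(5) = (u^2 + 12*u + 35)/(u^2 - 7*u)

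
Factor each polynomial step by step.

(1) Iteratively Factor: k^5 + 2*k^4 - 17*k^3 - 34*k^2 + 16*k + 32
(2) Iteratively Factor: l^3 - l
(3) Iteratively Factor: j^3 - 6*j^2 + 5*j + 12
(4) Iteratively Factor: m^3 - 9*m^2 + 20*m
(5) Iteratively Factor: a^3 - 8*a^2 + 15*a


(1) = (k - 4)*(k^4 + 6*k^3 + 7*k^2 - 6*k - 8) = (k - 4)*(k + 4)*(k^3 + 2*k^2 - k - 2) = (k - 4)*(k + 1)*(k + 4)*(k^2 + k - 2) = (k - 4)*(k + 1)*(k + 2)*(k + 4)*(k - 1)
(2) = (l - 1)*(l^2 + l) = l*(l - 1)*(l + 1)
(3) = (j - 3)*(j^2 - 3*j - 4) = (j - 3)*(j + 1)*(j - 4)
(4) = (m)*(m^2 - 9*m + 20) = m*(m - 4)*(m - 5)
(5) = (a - 3)*(a^2 - 5*a) = (a - 5)*(a - 3)*(a)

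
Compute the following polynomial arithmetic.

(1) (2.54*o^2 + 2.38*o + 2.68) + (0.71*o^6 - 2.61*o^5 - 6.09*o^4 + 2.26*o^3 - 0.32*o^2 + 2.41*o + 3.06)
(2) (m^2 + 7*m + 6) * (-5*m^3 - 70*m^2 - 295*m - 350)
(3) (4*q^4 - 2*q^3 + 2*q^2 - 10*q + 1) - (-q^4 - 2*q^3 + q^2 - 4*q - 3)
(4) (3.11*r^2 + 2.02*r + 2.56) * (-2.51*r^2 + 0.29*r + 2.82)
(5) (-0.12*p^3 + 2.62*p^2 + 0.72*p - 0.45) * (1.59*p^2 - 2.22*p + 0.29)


(1) = 0.71*o^6 - 2.61*o^5 - 6.09*o^4 + 2.26*o^3 + 2.22*o^2 + 4.79*o + 5.74
(2) = -5*m^5 - 105*m^4 - 815*m^3 - 2835*m^2 - 4220*m - 2100
(3) = 5*q^4 + q^2 - 6*q + 4
(4) = -7.8061*r^4 - 4.1683*r^3 + 2.9304*r^2 + 6.4388*r + 7.2192
(5) = -0.1908*p^5 + 4.4322*p^4 - 4.7064*p^3 - 1.5541*p^2 + 1.2078*p - 0.1305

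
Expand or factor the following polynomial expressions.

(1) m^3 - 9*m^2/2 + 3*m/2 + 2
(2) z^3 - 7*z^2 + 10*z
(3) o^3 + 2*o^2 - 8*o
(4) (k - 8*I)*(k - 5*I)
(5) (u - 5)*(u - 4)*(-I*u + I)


(1) = (m - 4)*(m - 1)*(m + 1/2)
(2) = z*(z - 5)*(z - 2)
(3) = o*(o - 2)*(o + 4)
(4) = k^2 - 13*I*k - 40
(5) = -I*u^3 + 10*I*u^2 - 29*I*u + 20*I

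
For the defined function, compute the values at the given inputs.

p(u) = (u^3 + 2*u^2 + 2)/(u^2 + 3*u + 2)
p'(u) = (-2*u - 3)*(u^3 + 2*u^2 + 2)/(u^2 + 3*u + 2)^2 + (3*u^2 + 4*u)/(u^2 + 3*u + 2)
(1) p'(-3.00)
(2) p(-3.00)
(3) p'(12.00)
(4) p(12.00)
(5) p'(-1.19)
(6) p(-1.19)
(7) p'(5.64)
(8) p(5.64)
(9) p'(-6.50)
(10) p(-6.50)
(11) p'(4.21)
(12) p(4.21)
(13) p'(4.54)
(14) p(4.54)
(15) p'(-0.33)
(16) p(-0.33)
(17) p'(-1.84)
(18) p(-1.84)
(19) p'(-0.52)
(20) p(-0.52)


(1) = 2.25
(2) = -3.50
(3) = 0.99
(4) = 11.09
(5) = -79.05
(6) = -20.45
(7) = 0.97
(8) = 4.83
(9) = 1.00
(10) = -7.60
(11) = 0.94
(12) = 3.46
(13) = 0.95
(14) = 3.78
(15) = -4.97
(16) = 1.95
(17) = 74.87
(18) = -18.91
(19) = -11.11
(20) = 3.38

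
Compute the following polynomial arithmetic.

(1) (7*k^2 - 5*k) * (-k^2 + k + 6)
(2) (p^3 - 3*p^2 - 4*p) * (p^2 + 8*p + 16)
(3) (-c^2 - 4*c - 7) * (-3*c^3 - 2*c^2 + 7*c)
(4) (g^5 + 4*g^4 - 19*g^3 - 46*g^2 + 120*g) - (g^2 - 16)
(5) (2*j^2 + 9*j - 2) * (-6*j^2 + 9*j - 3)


(1) = -7*k^4 + 12*k^3 + 37*k^2 - 30*k
(2) = p^5 + 5*p^4 - 12*p^3 - 80*p^2 - 64*p
(3) = 3*c^5 + 14*c^4 + 22*c^3 - 14*c^2 - 49*c
(4) = g^5 + 4*g^4 - 19*g^3 - 47*g^2 + 120*g + 16
(5) = -12*j^4 - 36*j^3 + 87*j^2 - 45*j + 6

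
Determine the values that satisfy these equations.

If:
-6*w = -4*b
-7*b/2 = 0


Then:
b = 0
w = 0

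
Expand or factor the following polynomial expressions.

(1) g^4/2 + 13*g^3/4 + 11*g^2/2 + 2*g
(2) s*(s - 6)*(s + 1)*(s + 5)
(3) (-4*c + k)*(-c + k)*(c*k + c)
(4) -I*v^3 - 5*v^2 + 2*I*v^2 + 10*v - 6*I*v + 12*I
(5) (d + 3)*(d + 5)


(1) = g*(g/2 + 1/4)*(g + 2)*(g + 4)
(2) = s^4 - 31*s^2 - 30*s
(3) = 4*c^3*k + 4*c^3 - 5*c^2*k^2 - 5*c^2*k + c*k^3 + c*k^2
(4) = (v - 2)*(v - 6*I)*(-I*v + 1)
(5) = d^2 + 8*d + 15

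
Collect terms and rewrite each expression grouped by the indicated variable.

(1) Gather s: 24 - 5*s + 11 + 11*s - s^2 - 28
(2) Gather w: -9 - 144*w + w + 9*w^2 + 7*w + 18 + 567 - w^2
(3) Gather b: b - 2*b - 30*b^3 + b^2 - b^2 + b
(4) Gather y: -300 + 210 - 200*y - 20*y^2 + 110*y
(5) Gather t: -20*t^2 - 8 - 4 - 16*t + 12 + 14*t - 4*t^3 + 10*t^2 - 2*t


(1) = -s^2 + 6*s + 7
(2) = 8*w^2 - 136*w + 576
(3) = -30*b^3
(4) = -20*y^2 - 90*y - 90
(5) = -4*t^3 - 10*t^2 - 4*t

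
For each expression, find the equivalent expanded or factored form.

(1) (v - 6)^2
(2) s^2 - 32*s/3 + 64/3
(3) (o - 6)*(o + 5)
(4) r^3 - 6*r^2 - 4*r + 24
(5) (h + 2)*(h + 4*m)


(1) = v^2 - 12*v + 36
(2) = (s - 8)*(s - 8/3)
(3) = o^2 - o - 30
(4) = (r - 6)*(r - 2)*(r + 2)
(5) = h^2 + 4*h*m + 2*h + 8*m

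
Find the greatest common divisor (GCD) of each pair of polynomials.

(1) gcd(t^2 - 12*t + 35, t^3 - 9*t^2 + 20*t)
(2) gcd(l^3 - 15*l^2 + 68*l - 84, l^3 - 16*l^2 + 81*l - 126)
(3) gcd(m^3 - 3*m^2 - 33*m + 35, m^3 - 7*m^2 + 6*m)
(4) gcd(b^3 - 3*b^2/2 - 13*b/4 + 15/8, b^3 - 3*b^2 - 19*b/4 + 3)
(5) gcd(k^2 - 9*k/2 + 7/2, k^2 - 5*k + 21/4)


(1) = gcd((t - 7)*(t - 5), t*(t - 5)*(t - 4)) = t - 5
(2) = l^2 - 13*l + 42
(3) = m - 1
(4) = gcd((b - 5/2)*(b - 1/2)*(b + 3/2), (b - 4)*(b - 1/2)*(b + 3/2)) = b^2 + b - 3/4
(5) = gcd((k - 7/2)*(k - 1), (k - 7/2)*(k - 3/2)) = k - 7/2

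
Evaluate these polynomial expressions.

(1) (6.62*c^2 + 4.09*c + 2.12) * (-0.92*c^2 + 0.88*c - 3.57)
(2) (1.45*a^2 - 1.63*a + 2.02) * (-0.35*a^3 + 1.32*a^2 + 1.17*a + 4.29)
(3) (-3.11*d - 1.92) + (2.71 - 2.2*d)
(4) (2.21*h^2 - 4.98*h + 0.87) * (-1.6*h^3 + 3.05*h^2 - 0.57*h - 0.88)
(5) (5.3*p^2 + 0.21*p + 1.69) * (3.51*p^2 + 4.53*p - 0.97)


(1) = -6.0904*c^4 + 2.0628*c^3 - 21.9846*c^2 - 12.7357*c - 7.5684
(2) = -0.5075*a^5 + 2.4845*a^4 - 1.1621*a^3 + 6.9798*a^2 - 4.6293*a + 8.6658
(3) = 0.79 - 5.31*d
(4) = -3.536*h^5 + 14.7085*h^4 - 17.8407*h^3 + 3.5473*h^2 + 3.8865*h - 0.7656
(5) = 18.603*p^4 + 24.7461*p^3 + 1.7422*p^2 + 7.452*p - 1.6393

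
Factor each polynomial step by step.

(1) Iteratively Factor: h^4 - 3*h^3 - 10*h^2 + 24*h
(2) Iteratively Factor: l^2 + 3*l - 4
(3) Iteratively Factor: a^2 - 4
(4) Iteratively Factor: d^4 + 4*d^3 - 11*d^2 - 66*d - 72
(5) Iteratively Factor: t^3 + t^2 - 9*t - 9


(1) = (h)*(h^3 - 3*h^2 - 10*h + 24) = h*(h - 2)*(h^2 - h - 12) = h*(h - 2)*(h + 3)*(h - 4)
(2) = (l + 4)*(l - 1)
(3) = (a + 2)*(a - 2)
(4) = (d + 2)*(d^3 + 2*d^2 - 15*d - 36) = (d + 2)*(d + 3)*(d^2 - d - 12) = (d - 4)*(d + 2)*(d + 3)*(d + 3)
(5) = (t + 1)*(t^2 - 9) = (t - 3)*(t + 1)*(t + 3)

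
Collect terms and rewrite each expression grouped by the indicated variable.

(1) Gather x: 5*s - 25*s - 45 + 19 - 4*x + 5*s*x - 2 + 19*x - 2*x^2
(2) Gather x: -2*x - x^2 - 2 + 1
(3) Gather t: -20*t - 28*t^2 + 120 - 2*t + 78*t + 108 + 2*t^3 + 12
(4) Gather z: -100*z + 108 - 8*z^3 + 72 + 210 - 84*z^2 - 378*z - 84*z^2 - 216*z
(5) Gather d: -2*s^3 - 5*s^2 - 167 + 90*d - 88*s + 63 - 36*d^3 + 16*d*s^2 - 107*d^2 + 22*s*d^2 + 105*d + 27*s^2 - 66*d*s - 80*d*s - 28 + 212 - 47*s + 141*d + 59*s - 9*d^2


(1) = -20*s - 2*x^2 + x*(5*s + 15) - 28
(2) = -x^2 - 2*x - 1
(3) = 2*t^3 - 28*t^2 + 56*t + 240
(4) = -8*z^3 - 168*z^2 - 694*z + 390
(5) = -36*d^3 + d^2*(22*s - 116) + d*(16*s^2 - 146*s + 336) - 2*s^3 + 22*s^2 - 76*s + 80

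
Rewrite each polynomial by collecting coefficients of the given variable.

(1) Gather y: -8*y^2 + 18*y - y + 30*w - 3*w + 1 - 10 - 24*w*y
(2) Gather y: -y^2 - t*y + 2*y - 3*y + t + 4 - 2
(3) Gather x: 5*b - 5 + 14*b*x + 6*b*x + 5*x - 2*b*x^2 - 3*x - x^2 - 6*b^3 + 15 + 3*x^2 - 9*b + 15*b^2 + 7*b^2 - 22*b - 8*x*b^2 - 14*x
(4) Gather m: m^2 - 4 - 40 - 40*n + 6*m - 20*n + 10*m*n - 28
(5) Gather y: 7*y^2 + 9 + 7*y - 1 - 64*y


(1) = 27*w - 8*y^2 + y*(17 - 24*w) - 9
(2) = t - y^2 + y*(-t - 1) + 2
(3) = -6*b^3 + 22*b^2 - 26*b + x^2*(2 - 2*b) + x*(-8*b^2 + 20*b - 12) + 10
(4) = m^2 + m*(10*n + 6) - 60*n - 72
(5) = 7*y^2 - 57*y + 8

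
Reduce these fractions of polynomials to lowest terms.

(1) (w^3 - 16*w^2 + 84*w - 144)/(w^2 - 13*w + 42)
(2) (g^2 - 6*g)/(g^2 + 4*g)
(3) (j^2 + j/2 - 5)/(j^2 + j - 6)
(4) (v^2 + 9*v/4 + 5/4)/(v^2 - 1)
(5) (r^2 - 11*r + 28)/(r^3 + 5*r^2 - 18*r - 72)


(1) = (w^2 - 10*w + 24)/(w - 7)
(2) = (g - 6)/(g + 4)
(3) = (2*j + 5)/(2*j + 6)
(4) = (4*v + 5)/(4*v - 4)
(5) = (r - 7)/(r^2 + 9*r + 18)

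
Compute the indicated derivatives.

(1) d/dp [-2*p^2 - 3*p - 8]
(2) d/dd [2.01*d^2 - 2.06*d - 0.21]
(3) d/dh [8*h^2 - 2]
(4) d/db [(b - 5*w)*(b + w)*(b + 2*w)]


(1) = -4*p - 3
(2) = 4.02*d - 2.06
(3) = 16*h
(4) = 3*b^2 - 4*b*w - 13*w^2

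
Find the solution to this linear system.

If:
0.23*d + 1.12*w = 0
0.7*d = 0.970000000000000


Then:
d = 1.39
w = -0.28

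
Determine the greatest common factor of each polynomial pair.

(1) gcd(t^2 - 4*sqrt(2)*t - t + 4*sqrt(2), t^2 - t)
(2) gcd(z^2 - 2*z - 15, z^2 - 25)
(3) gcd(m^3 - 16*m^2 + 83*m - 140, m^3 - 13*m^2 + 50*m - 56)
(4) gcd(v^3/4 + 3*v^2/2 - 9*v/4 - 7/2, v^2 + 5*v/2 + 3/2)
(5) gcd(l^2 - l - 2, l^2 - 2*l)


(1) = gcd((t - 1)*(t - 4*sqrt(2)), t*(t - 1)) = t - 1
(2) = gcd((z - 5)*(z + 3), (z - 5)*(z + 5)) = z - 5
(3) = m^2 - 11*m + 28
(4) = gcd((v/4 + 1/4)*(v - 2)*(v + 7), (v + 1)*(v + 3/2)) = v + 1
(5) = gcd((l - 2)*(l + 1), l*(l - 2)) = l - 2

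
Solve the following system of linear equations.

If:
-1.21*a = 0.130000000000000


Then:
a = -0.11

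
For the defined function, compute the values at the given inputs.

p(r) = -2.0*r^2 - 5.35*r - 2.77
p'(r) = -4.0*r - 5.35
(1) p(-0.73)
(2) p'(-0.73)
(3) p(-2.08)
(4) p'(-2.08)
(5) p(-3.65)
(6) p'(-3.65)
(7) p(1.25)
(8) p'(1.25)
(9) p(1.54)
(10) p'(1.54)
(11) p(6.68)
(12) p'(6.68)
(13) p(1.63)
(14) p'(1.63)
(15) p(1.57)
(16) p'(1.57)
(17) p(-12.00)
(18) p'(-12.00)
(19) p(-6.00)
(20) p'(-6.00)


(1) = 0.07
(2) = -2.43
(3) = -0.29
(4) = 2.97
(5) = -9.89
(6) = 9.25
(7) = -12.58
(8) = -10.35
(9) = -15.75
(10) = -11.51
(11) = -127.75
(12) = -32.07
(13) = -16.80
(14) = -11.87
(15) = -16.10
(16) = -11.63
(17) = -226.57
(18) = 42.65
(19) = -42.67
(20) = 18.65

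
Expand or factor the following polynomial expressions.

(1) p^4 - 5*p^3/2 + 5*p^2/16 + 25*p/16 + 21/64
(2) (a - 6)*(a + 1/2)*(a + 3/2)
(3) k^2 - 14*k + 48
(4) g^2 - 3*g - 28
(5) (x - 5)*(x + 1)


(1) = (p - 7/4)*(p - 3/2)*(p + 1/4)*(p + 1/2)
(2) = a^3 - 4*a^2 - 45*a/4 - 9/2
(3) = (k - 8)*(k - 6)
(4) = (g - 7)*(g + 4)
(5) = x^2 - 4*x - 5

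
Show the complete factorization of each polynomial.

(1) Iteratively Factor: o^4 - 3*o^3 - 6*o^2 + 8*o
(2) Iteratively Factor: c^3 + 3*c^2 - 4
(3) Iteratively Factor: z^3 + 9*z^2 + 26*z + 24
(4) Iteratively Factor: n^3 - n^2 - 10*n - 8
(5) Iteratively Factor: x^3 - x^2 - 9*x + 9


(1) = (o - 1)*(o^3 - 2*o^2 - 8*o) = (o - 1)*(o + 2)*(o^2 - 4*o) = (o - 4)*(o - 1)*(o + 2)*(o)
(2) = (c + 2)*(c^2 + c - 2) = (c + 2)^2*(c - 1)
(3) = (z + 3)*(z^2 + 6*z + 8) = (z + 2)*(z + 3)*(z + 4)
(4) = (n + 1)*(n^2 - 2*n - 8) = (n - 4)*(n + 1)*(n + 2)
(5) = (x - 1)*(x^2 - 9) = (x - 3)*(x - 1)*(x + 3)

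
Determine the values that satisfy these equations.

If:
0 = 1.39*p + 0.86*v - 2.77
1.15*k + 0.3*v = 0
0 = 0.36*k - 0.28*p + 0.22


Then:
k = -1.11
p = -0.64
v = 4.26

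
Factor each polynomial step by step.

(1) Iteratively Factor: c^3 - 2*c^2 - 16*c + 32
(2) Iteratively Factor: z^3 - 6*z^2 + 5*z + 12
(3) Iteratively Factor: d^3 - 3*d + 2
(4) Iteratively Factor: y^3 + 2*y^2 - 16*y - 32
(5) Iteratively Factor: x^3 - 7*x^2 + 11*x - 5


(1) = (c - 2)*(c^2 - 16) = (c - 4)*(c - 2)*(c + 4)
(2) = (z + 1)*(z^2 - 7*z + 12) = (z - 4)*(z + 1)*(z - 3)
(3) = (d - 1)*(d^2 + d - 2) = (d - 1)*(d + 2)*(d - 1)
(4) = (y + 4)*(y^2 - 2*y - 8) = (y - 4)*(y + 4)*(y + 2)
(5) = (x - 1)*(x^2 - 6*x + 5) = (x - 1)^2*(x - 5)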